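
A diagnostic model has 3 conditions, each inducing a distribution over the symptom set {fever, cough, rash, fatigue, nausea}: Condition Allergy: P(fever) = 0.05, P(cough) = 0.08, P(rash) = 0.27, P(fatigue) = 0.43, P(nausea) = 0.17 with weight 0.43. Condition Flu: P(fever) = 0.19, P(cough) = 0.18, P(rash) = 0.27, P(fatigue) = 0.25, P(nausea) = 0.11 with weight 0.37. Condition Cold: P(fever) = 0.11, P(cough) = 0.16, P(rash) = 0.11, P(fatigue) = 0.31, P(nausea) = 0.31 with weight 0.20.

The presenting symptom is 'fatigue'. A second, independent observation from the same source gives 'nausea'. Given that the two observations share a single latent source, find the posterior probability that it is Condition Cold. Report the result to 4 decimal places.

Posterior ∝ prior × likelihood, so P(k | x) ∝ w_k f_k(x); normalise over all components.
Since both observations come from the same component, the likelihood for component k is f_k(x₁)·f_k(x₂).
  f_Allergy = [0.43] × [0.17] = 0.0731
  f_Flu = [0.25] × [0.11] = 0.0275
  f_Cold = [0.31] × [0.31] = 0.0961
Multiply by the mixture weights:
  w_Allergy·f_Allergy = 0.43 × 0.0731 = 0.031433
  w_Flu·f_Flu = 0.37 × 0.0275 = 0.010175
  w_Cold·f_Cold = 0.20 × 0.0961 = 0.01922
Normaliser: 0.031433 + 0.010175 + 0.01922 = 0.060828
So the posterior for Condition Cold is 0.01922 / 0.060828 ≈ 0.3160.

0.3160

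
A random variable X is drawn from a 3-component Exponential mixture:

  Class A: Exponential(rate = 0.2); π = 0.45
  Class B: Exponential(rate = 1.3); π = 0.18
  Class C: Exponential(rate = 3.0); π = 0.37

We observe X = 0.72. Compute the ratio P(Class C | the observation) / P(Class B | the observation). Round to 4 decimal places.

Since P(k|x) ∝ P(Z=k) f_k(x), the posterior odds are P(Z=i) f_i(x) / (P(Z=j) f_j(x)).
Component likelihoods at x = 0.72:
  L_A = 0.2·e^(−0.2·0.72) = 0.2·e^(−0.1440) = 0.173178
  L_B = 1.3·e^(−1.3·0.72) = 1.3·e^(−0.9360) = 0.509852
  L_C = 3.0·e^(−3.0·0.72) = 3.0·e^(−2.1600) = 0.345975
0.128011 / 0.0917733 ≈ 1.3949

1.3949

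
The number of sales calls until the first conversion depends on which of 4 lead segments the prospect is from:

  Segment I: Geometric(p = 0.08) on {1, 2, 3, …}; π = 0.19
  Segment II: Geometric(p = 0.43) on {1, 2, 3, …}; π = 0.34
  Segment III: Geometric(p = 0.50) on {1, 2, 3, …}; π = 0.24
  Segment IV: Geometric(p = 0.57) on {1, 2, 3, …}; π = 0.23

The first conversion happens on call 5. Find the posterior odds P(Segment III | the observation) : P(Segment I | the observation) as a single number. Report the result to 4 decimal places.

0.6888

Posterior odds = (π_i f_i(x)) / (π_j f_j(x)); the normalising sum cancels.
Evaluate each component's likelihood at the observed value:
  p_I = 0.0573114
  p_II = 0.0453908
  p_III = 0.03125
  p_IV = 0.0194872
0.0075 / 0.0108892 ≈ 0.6888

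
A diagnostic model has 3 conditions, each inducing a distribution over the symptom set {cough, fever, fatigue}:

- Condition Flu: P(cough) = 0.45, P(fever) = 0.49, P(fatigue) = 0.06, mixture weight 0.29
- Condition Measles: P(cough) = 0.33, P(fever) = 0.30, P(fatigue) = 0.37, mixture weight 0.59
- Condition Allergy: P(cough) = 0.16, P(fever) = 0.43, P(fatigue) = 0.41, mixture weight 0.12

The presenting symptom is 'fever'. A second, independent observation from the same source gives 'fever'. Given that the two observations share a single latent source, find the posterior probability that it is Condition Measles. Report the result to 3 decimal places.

0.366

P(component k | x) = P(Z=k)·f_k(x) / marginal(x), where marginal(x) = Σ_j P(Z=j)·f_j(x).
Since both observations come from the same component, the likelihood for component k is f_k(x₁)·f_k(x₂).
  f_Flu = [P(fever | comp) = 0.49] × [0.49] = 0.2401
  f_Measles = [P(fever | comp) = 0.30] × [0.3] = 0.09
  f_Allergy = [P(fever | comp) = 0.43] × [0.43] = 0.1849
Weight by the priors:
  P(Z=Flu)·f_Flu = 0.29 × 0.2401 = 0.069629
  P(Z=Measles)·f_Measles = 0.59 × 0.09 = 0.0531
  P(Z=Allergy)·f_Allergy = 0.12 × 0.1849 = 0.022188
Sum: 0.069629 + 0.0531 + 0.022188 = 0.144917
P(Condition Measles | x) ≈ 0.366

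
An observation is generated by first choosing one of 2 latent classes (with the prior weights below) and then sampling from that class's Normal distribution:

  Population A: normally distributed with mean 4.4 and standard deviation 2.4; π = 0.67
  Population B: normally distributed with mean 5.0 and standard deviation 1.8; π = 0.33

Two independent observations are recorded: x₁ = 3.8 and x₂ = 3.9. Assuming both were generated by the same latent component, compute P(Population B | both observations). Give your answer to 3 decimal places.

0.380

Posterior ∝ prior × likelihood, so P(k | x) ∝ P(Z=k) f_k(x); normalise over all components.
Since both observations come from the same component, the likelihood for component k is f_k(x₁)·f_k(x₂).
  L_A = [0.161112] × [0.162657] = 0.026206
  L_B = [0.177471] × [0.183883] = 0.032634
Multiply by the mixture weights:
  P(Z=A)·L_A = 0.67 × 0.026206 = 0.017558
  P(Z=B)·L_B = 0.33 × 0.032634 = 0.0107692
Sum: 0.017558 + 0.0107692 = 0.0283273
So the posterior for Population B is 0.0107692 / 0.0283273 ≈ 0.380.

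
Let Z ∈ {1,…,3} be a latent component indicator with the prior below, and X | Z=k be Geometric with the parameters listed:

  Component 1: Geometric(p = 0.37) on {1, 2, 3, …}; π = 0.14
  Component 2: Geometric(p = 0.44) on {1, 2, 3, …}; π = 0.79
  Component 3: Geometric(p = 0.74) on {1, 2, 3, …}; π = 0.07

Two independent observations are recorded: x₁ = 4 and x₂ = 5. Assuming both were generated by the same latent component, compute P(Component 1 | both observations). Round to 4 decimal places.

0.2221

Apply Bayes' rule: the posterior for each component is proportional to its prior times its likelihood at x.
Since both observations come from the same component, the likelihood for component k is f_k(x₁)·f_k(x₂).
  f_1 = [0.37·(1−0.37)^3 = 0.37·0.250047 = 0.0925174] × [0.058286] = 0.00539246
  f_2 = [0.44·(1−0.44)^3 = 0.44·0.175616 = 0.077271] × [0.0432718] = 0.00334366
  f_3 = [0.74·(1−0.74)^3 = 0.74·0.017576 = 0.0130062] × [0.00338162] = 4.39822e-05
Multiply by the mixture weights:
  P(Z=1)·f_1 = 0.14 × 0.00539246 = 0.000754945
  P(Z=2)·f_2 = 0.79 × 0.00334366 = 0.00264149
  P(Z=3)·f_3 = 0.07 × 4.39822e-05 = 3.07875e-06
Marginal: 0.000754945 + 0.00264149 + 3.07875e-06 = 0.00339951
P(Component 1 | x₁,x₂) = 0.000754945 / 0.00339951 ≈ 0.2221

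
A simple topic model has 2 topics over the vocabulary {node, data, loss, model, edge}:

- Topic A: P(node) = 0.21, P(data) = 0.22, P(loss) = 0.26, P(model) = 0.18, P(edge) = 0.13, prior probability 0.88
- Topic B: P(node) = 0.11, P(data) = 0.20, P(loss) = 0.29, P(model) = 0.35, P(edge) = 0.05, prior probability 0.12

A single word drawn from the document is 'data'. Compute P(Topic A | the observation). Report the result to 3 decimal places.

Posterior ∝ prior × likelihood, so P(k | x) ∝ π_k f_k(x); normalise over all components.
Component likelihoods at x = 'data':
  p_A = 0.22
  p_B = 0.2
Multiply by the mixture weights:
  π_A·p_A = 0.88 × 0.22 = 0.1936
  π_B·p_B = 0.12 × 0.2 = 0.024
Sum: 0.1936 + 0.024 = 0.2176
P(Topic A | data) = 0.1936 / 0.2176 ≈ 0.890

0.890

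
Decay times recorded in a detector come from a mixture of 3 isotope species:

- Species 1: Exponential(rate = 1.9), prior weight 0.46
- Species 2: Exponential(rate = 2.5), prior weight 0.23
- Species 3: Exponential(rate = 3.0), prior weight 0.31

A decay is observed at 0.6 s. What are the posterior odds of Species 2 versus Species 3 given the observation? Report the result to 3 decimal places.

The posterior odds equal the prior odds times the likelihood ratio: (π_i/π_j)·(f_i(x)/f_j(x)).
Evaluate each component's likelihood at the observed value:
  p_1 = 0.607656
  p_2 = 0.557825
  p_3 = 0.495897
Posterior odds = (π_2·p_2) / (π_3·p_3) = (0.23·0.557825) / (0.31·0.495897) = 0.1283 / 0.153728 ≈ 0.835

0.835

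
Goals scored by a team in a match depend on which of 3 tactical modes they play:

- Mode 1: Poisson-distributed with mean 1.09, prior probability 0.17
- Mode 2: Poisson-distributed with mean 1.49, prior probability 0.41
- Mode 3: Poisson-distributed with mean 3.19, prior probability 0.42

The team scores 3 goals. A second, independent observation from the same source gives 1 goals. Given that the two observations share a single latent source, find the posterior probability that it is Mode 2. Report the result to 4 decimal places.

Posterior ∝ prior × likelihood, so P(k | x) ∝ π_k f_k(x); normalise over all components.
Since both observations come from the same component, the likelihood for component k is f_k(x₁)·f_k(x₂).
  L_1 = [0.0725684] × [0.366476] = 0.0265946
  L_2 = [0.124254] × [0.335805] = 0.041725
  L_3 = [0.222752] × [0.131338] = 0.0292558
Multiply by the mixture weights:
  π_1·L_1 = 0.17 × 0.0265946 = 0.00452107
  π_2·L_2 = 0.41 × 0.041725 = 0.0171072
  π_3·L_3 = 0.42 × 0.0292558 = 0.0122875
Evidence: 0.00452107 + 0.0171072 + 0.0122875 = 0.0339158
So the posterior for Mode 2 is 0.0171072 / 0.0339158 ≈ 0.5044.

0.5044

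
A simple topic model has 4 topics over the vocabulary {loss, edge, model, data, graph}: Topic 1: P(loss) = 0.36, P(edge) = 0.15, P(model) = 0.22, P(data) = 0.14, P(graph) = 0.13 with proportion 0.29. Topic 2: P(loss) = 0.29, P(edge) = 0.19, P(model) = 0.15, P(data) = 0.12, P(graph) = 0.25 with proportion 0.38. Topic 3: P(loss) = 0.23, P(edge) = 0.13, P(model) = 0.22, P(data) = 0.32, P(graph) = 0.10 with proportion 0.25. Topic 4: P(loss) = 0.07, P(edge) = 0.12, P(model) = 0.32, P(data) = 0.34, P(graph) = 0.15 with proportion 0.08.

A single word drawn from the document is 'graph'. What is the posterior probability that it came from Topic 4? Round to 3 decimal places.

0.071

By Bayes' theorem, P(k | x) = P(Z=k) f_k(x) / Σ_j P(Z=j) f_j(x).
Evaluate each component's likelihood at the observed value:
  L_1 = P(graph | comp) = 0.13
  L_2 = P(graph | comp) = 0.25
  L_3 = P(graph | comp) = 0.10
  L_4 = P(graph | comp) = 0.15
Prior × likelihood for each component:
  P(Z=1)·L_1 = 0.29 × 0.13 = 0.0377
  P(Z=2)·L_2 = 0.38 × 0.25 = 0.095
  P(Z=3)·L_3 = 0.25 × 0.1 = 0.025
  P(Z=4)·L_4 = 0.08 × 0.15 = 0.012
Marginal: 0.0377 + 0.095 + 0.025 + 0.012 = 0.1697
So the posterior for Topic 4 is 0.012 / 0.1697 ≈ 0.071.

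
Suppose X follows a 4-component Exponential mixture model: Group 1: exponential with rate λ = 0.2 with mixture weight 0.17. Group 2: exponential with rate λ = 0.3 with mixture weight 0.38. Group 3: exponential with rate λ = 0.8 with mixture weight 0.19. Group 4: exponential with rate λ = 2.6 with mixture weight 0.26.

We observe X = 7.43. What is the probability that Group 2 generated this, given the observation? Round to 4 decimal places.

By Bayes' theorem, P(k | x) = π_k f_k(x) / Σ_j π_j f_j(x).
Component likelihoods at x = 7.43:
  L_1 = 0.0452552
  L_2 = 0.0322908
  L_3 = 0.00209722
  L_4 = 1.05992e-08
Weight by the priors:
  π_1·L_1 = 0.17 × 0.0452552 = 0.00769338
  π_2·L_2 = 0.38 × 0.0322908 = 0.0122705
  π_3·L_3 = 0.19 × 0.00209722 = 0.000398471
  π_4·L_4 = 0.26 × 1.05992e-08 = 2.75579e-09
Normaliser: 0.00769338 + 0.0122705 + 0.000398471 + 2.75579e-09 = 0.0203624
Responsibility of Group 2: 0.0122705 / 0.0203624 ≈ 0.6026

0.6026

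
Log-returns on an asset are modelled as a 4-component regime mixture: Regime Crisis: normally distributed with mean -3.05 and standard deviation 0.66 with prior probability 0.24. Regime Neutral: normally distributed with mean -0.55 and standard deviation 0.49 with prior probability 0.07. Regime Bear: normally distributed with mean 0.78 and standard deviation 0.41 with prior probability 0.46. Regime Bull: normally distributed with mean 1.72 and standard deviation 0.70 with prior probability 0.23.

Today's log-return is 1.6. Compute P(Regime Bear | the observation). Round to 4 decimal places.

0.3192

By Bayes' theorem, P(k | x) = π_k f_k(x) / Σ_j π_j f_j(x).
Component likelihoods at x = 1.6:
  L_Crisis = (1/(0.66·√(2π)))·exp(−(1.6−-3.05)²/(2·0.66²)) = 0.604458·exp(-24.81921) = 1.00581e-11
  L_Neutral = (1/(0.49·√(2π)))·exp(−(1.6−-0.55)²/(2·0.49²)) = 0.814168·exp(-9.62620) = 5.37167e-05
  L_Bear = (1/(0.41·√(2π)))·exp(−(1.6−0.78)²/(2·0.41²)) = 0.973030·exp(-2.00000) = 0.131685
  L_Bull = (1/(0.70·√(2π)))·exp(−(1.6−1.72)²/(2·0.70²)) = 0.569918·exp(-0.01469) = 0.561604
Multiply by the mixture weights:
  π_Crisis·L_Crisis = 0.24 × 1.00581e-11 = 2.41396e-12
  π_Neutral·L_Neutral = 0.07 × 5.37167e-05 = 3.76017e-06
  π_Bear·L_Bear = 0.46 × 0.131685 = 0.0605752
  π_Bull·L_Bull = 0.23 × 0.561604 = 0.129169
Evidence: 2.41396e-12 + 3.76017e-06 + 0.0605752 + 0.129169 = 0.189748
So the posterior for Regime Bear is 0.0605752 / 0.189748 ≈ 0.3192.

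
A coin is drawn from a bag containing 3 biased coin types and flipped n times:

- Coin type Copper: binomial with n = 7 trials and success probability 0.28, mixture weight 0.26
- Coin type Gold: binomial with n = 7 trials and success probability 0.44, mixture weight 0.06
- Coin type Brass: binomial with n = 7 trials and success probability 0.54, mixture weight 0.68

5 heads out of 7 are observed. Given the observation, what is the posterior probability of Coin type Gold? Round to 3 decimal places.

0.043

Posterior ∝ prior × likelihood, so P(k | x) ∝ w_k f_k(x); normalise over all components.
Component likelihoods at x = 5 heads out of 7:
  p_Copper = 0.0187359
  p_Gold = 0.108607
  p_Brass = 0.204035
Unnormalised posteriors:
  w_Copper·p_Copper = 0.26 × 0.0187359 = 0.00487133
  w_Gold·p_Gold = 0.06 × 0.108607 = 0.00651643
  w_Brass·p_Brass = 0.68 × 0.204035 = 0.138744
Evidence: 0.00487133 + 0.00651643 + 0.138744 = 0.150131
So the posterior for Coin type Gold is 0.00651643 / 0.150131 ≈ 0.043.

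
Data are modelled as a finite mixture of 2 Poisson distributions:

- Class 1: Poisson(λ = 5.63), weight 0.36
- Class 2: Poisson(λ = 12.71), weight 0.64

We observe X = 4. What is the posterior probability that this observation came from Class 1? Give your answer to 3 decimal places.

P(component k | x) = P(Z=k)·f_k(x) / marginal(x), where marginal(x) = Σ_j P(Z=j)·f_j(x).
Poisson probabilities:
  f_1 = e^(−5.63)·5.63^4/4! = 0.150226
  f_2 = e^(−12.71)·12.71^4/4! = 0.00328464
Weight by the priors:
  P(Z=1)·f_1 = 0.36 × 0.150226 = 0.0540813
  P(Z=2)·f_2 = 0.64 × 0.00328464 = 0.00210217
Sum: 0.0540813 + 0.00210217 = 0.0561834
Responsibility of Class 1: 0.0540813 / 0.0561834 ≈ 0.963

0.963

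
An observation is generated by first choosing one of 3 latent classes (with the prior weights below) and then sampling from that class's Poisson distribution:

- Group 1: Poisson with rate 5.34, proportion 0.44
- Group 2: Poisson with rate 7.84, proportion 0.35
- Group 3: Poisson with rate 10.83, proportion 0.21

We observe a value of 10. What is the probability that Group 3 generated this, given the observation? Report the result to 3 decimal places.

0.365

P(component k | x) = P(Z=k)·f_k(x) / marginal(x), where marginal(x) = Σ_j P(Z=j)·f_j(x).
Evaluate each component's likelihood at the observed value:
  f_1 = e^(−5.34)·5.34^10/10! = 0.0249182
  f_2 = e^(−7.84)·7.84^10/10! = 0.0951763
  f_3 = e^(−10.83)·10.83^10/10! = 0.121091
Multiply by the mixture weights:
  P(Z=1)·f_1 = 0.44 × 0.0249182 = 0.010964
  P(Z=2)·f_2 = 0.35 × 0.0951763 = 0.0333117
  P(Z=3)·f_3 = 0.21 × 0.121091 = 0.0254291
Normaliser: 0.010964 + 0.0333117 + 0.0254291 = 0.0697049
So the posterior for Group 3 is 0.0254291 / 0.0697049 ≈ 0.365.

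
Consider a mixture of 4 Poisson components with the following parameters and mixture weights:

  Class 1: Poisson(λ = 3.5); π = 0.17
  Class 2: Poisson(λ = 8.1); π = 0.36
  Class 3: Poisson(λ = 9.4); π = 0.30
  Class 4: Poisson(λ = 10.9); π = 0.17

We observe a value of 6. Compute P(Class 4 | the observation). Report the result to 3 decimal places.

0.084

Apply Bayes' rule: the posterior for each component is proportional to its prior times its likelihood at x.
Poisson probabilities:
  f_1 = e^(−3.5)·3.5^6/6! = 0.0770983
  f_2 = e^(−8.1)·8.1^6/6! = 0.119067
  f_3 = e^(−9.4)·9.4^6/6! = 0.0792623
  f_4 = e^(−10.9)·10.9^6/6! = 0.0429949
Multiply by the mixture weights:
  w_1·f_1 = 0.17 × 0.0770983 = 0.0131067
  w_2·f_2 = 0.36 × 0.119067 = 0.0428642
  w_3·f_3 = 0.30 × 0.0792623 = 0.0237787
  w_4·f_4 = 0.17 × 0.0429949 = 0.00730913
Evidence: 0.0131067 + 0.0428642 + 0.0237787 + 0.00730913 = 0.0870587
P(Class 4 | x) ≈ 0.084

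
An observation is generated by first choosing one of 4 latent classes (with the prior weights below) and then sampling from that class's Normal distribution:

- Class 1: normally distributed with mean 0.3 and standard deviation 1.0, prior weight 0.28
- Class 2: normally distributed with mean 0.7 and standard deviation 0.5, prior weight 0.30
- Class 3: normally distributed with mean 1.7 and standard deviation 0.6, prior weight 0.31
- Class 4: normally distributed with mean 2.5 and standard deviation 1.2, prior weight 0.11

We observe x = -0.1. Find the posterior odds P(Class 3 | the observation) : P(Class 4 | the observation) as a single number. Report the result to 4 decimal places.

0.6547

Since P(k|x) ∝ P(Z=k) f_k(x), the posterior odds are P(Z=i) f_i(x) / (P(Z=j) f_j(x)).
Evaluate each component's likelihood at the observed value:
  f_1 = (1/(1.0·√(2π)))·exp(−(-0.1−0.3)²/(2·1.0²)) = 0.398942·exp(-0.08000) = 0.36827
  f_2 = (1/(0.5·√(2π)))·exp(−(-0.1−0.7)²/(2·0.5²)) = 0.797885·exp(-1.28000) = 0.221842
  f_3 = (1/(0.6·√(2π)))·exp(−(-0.1−1.7)²/(2·0.6²)) = 0.664904·exp(-4.50000) = 0.00738641
  f_4 = (1/(1.2·√(2π)))·exp(−(-0.1−2.5)²/(2·1.2²)) = 0.332452·exp(-2.34722) = 0.0317939
0.00228979 / 0.00349732 ≈ 0.6547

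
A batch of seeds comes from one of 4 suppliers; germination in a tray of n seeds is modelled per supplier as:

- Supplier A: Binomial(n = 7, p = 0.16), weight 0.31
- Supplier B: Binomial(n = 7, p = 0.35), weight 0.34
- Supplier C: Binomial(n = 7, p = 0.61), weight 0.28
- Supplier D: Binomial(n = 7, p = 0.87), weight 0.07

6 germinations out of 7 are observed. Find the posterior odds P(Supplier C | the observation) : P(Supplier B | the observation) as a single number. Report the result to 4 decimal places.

Only the two components matter; the odds are (w_i f_i(x)) / (w_j f_j(x)).
Evaluate each component's likelihood at the observed value:
  L_A = 9.865e-05
  L_B = 0.00836411
  L_C = 0.140651
  L_D = 0.3946
0.0393822 / 0.0028438 ≈ 13.8484

13.8484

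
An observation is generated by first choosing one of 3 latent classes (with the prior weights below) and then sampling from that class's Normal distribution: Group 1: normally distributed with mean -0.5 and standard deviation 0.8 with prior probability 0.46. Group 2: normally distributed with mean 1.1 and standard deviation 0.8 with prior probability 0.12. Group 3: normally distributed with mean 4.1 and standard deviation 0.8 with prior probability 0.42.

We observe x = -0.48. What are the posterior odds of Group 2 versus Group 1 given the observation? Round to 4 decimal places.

Only the two components matter; the odds are (π_i f_i(x)) / (π_j f_j(x)).
Evaluate each component's likelihood at the observed value:
  p_1 = (1/(0.8·√(2π)))·exp(−(-0.48−-0.5)²/(2·0.8²)) = 0.498678·exp(-0.00031) = 0.498522
  p_2 = (1/(0.8·√(2π)))·exp(−(-0.48−1.1)²/(2·0.8²)) = 0.498678·exp(-1.95031) = 0.0709268
  p_3 = (1/(0.8·√(2π)))·exp(−(-0.48−4.1)²/(2·0.8²)) = 0.498678·exp(-16.38781) = 3.80788e-08
0.00851121 / 0.22932 ≈ 0.0371

0.0371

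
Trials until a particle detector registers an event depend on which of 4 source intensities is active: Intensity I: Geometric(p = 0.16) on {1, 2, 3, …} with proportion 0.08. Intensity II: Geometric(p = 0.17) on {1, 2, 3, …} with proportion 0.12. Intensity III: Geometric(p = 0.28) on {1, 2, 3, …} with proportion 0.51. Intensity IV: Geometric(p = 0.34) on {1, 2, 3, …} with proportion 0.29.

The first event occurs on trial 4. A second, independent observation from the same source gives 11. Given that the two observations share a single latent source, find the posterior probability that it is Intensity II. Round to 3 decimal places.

The responsibility of component k is π_k f_k(x) divided by Σ_j π_j f_j(x).
Since both observations come from the same component, the likelihood for component k is f_k(x₁)·f_k(x₂).
  p_I = [0.16·(1−0.16)^3 = 0.16·0.592704 = 0.0948326] × [0.0279842] = 0.00265382
  p_II = [0.17·(1−0.17)^3 = 0.17·0.571787 = 0.0972038] × [0.0263773] = 0.00256397
  p_III = [0.28·(1−0.28)^3 = 0.28·0.373248 = 0.104509] × [0.0104829] = 0.00109557
  p_IV = [0.34·(1−0.34)^3 = 0.34·0.287496 = 0.0977486] × [0.00533235] = 0.00052123
Multiply by the mixture weights:
  π_I·p_I = 0.08 × 0.00265382 = 0.000212305
  π_II·p_II = 0.12 × 0.00256397 = 0.000307676
  π_III·p_III = 0.51 × 0.00109557 = 0.000558739
  π_IV·p_IV = 0.29 × 0.00052123 = 0.000151157
Denominator: 0.000212305 + 0.000307676 + 0.000558739 + 0.000151157 = 0.00122988
P(Intensity II | x) = 0.000307676 / 0.00122988 ≈ 0.250

0.250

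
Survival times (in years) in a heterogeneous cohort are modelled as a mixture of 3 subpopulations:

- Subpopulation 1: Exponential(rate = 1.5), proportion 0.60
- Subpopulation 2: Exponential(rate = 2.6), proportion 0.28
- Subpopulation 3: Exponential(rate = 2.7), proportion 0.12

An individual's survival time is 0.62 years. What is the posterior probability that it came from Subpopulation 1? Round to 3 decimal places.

Posterior ∝ prior × likelihood, so P(k | x) ∝ w_k f_k(x); normalise over all components.
Evaluate each component's likelihood at the observed value:
  p_1 = 0.591831
  p_2 = 0.518669
  p_3 = 0.506238
Unnormalised posteriors:
  w_1·p_1 = 0.60 × 0.591831 = 0.355098
  w_2·p_2 = 0.28 × 0.518669 = 0.145227
  w_3·p_3 = 0.12 × 0.506238 = 0.0607486
Marginal: 0.355098 + 0.145227 + 0.0607486 = 0.561074
P(Subpopulation 1 | data) ≈ 0.633

0.633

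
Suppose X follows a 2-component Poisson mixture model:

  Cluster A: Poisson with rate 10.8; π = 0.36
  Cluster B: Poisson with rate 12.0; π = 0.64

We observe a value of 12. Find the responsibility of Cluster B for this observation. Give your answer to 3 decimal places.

0.655

Posterior ∝ prior × likelihood, so P(k | x) ∝ w_k f_k(x); normalise over all components.
Poisson probabilities:
  f_A = e^(−10.8)·10.8^12/12! = 0.107243
  f_B = e^(−12.0)·12.0^12/12! = 0.114368
Weight by the priors:
  w_A·f_A = 0.36 × 0.107243 = 0.0386074
  w_B·f_B = 0.64 × 0.114368 = 0.0731955
Sum: 0.0386074 + 0.0731955 = 0.111803
So the posterior for Cluster B is 0.0731955 / 0.111803 ≈ 0.655.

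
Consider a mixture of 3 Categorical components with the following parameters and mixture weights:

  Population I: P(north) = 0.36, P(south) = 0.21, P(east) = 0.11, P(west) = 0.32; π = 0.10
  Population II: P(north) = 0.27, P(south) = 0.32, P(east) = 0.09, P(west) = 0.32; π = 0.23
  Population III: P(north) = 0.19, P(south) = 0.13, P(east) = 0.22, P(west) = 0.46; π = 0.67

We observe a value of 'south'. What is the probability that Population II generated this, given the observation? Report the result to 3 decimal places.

0.405

Apply Bayes' rule: the posterior for each component is proportional to its prior times its likelihood at x.
Categorical probabilities:
  p_I = P(south | comp) = 0.21
  p_II = P(south | comp) = 0.32
  p_III = P(south | comp) = 0.13
Multiply by the mixture weights:
  w_I·p_I = 0.10 × 0.21 = 0.021
  w_II·p_II = 0.23 × 0.32 = 0.0736
  w_III·p_III = 0.67 × 0.13 = 0.0871
Normaliser: 0.021 + 0.0736 + 0.0871 = 0.1817
Responsibility of Population II: 0.0736 / 0.1817 ≈ 0.405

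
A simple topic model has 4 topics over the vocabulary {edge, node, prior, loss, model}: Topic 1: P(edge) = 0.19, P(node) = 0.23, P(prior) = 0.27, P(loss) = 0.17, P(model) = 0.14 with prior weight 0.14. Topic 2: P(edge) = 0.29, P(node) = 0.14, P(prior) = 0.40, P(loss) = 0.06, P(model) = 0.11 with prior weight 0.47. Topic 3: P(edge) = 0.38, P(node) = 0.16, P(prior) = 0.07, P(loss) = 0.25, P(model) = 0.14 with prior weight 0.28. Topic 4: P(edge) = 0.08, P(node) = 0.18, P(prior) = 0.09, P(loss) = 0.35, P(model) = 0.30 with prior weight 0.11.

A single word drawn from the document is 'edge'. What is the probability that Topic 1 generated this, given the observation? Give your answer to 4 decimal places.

Posterior ∝ prior × likelihood, so P(k | x) ∝ π_k f_k(x); normalise over all components.
Evaluate each component's likelihood at the observed value:
  f_1 = 0.19
  f_2 = 0.29
  f_3 = 0.38
  f_4 = 0.08
Unnormalised posteriors:
  π_1·f_1 = 0.14 × 0.19 = 0.0266
  π_2·f_2 = 0.47 × 0.29 = 0.1363
  π_3·f_3 = 0.28 × 0.38 = 0.1064
  π_4·f_4 = 0.11 × 0.08 = 0.0088
Marginal: 0.0266 + 0.1363 + 0.1064 + 0.0088 = 0.2781
P(Topic 1 | 'edge') ≈ 0.0956

0.0956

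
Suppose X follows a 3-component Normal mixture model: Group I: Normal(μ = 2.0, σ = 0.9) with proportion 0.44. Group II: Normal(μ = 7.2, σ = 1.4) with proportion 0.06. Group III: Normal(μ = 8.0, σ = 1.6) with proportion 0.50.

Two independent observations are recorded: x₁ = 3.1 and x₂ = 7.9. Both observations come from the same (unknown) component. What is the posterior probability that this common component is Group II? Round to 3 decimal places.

Posterior ∝ prior × likelihood, so P(k | x) ∝ w_k f_k(x); normalise over all components.
Since both observations come from the same component, the likelihood for component k is f_k(x₁)·f_k(x₂).
  f_I = [(1/(0.9·√(2π)))·exp(−(3.1−2.0)²/(2·0.9²)) = 0.443269·exp(-0.74691) = 0.210033] × [2.06394e-10] = 4.33496e-11
  f_II = [(1/(1.4·√(2π)))·exp(−(3.1−7.2)²/(2·1.4²)) = 0.284959·exp(-4.28827) = 0.00391212] × [0.251475] = 0.000983801
  f_III = [(1/(1.6·√(2π)))·exp(−(3.1−8.0)²/(2·1.6²)) = 0.249339·exp(-4.68945) = 0.00229185] × [0.248852] = 0.000570333
Weight by the priors:
  w_I·f_I = 0.44 × 4.33496e-11 = 1.90738e-11
  w_II·f_II = 0.06 × 0.000983801 = 5.90281e-05
  w_III·f_III = 0.50 × 0.000570333 = 0.000285166
Denominator: 1.90738e-11 + 5.90281e-05 + 0.000285166 = 0.000344194
P(Group II | x₁,x₂) = 5.90281e-05 / 0.000344194 ≈ 0.171

0.171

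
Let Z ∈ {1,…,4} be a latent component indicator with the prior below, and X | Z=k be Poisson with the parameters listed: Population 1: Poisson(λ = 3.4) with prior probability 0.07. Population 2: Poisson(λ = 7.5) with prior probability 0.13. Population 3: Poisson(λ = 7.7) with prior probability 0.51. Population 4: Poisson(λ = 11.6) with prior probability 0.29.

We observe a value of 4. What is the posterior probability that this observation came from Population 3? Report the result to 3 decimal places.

By Bayes' theorem, P(k | x) = P(Z=k) f_k(x) / Σ_j P(Z=j) f_j(x).
Poisson probabilities:
  L_1 = 0.185825
  L_2 = 0.0729164
  L_3 = 0.0663261
  L_4 = 0.0069152
Prior × likelihood for each component:
  P(Z=1)·L_1 = 0.07 × 0.185825 = 0.0130077
  P(Z=2)·L_2 = 0.13 × 0.0729164 = 0.00947913
  P(Z=3)·L_3 = 0.51 × 0.0663261 = 0.0338263
  P(Z=4)·L_4 = 0.29 × 0.0069152 = 0.00200541
Denominator: 0.0130077 + 0.00947913 + 0.0338263 + 0.00200541 = 0.0583185
So the posterior for Population 3 is 0.0338263 / 0.0583185 ≈ 0.580.

0.580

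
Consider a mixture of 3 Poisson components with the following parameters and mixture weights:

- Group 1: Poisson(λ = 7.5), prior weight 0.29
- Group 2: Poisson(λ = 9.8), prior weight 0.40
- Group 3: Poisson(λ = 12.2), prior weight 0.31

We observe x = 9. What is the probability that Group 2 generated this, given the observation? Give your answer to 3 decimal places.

0.464

Apply Bayes' rule: the posterior for each component is proportional to its prior times its likelihood at x.
Component likelihoods at x = 9:
  L_1 = e^(−7.5)·7.5^9/9! = 0.11444
  L_2 = e^(−9.8)·9.8^9/9! = 0.127405
  L_3 = e^(−12.2)·12.2^9/9! = 0.0830009
Weight by the priors:
  π_1·L_1 = 0.29 × 0.11444 = 0.0331877
  π_2·L_2 = 0.40 × 0.127405 = 0.0509619
  π_3·L_3 = 0.31 × 0.0830009 = 0.0257303
Evidence: 0.0331877 + 0.0509619 + 0.0257303 = 0.10988
P(Group 2 | the observation) ≈ 0.464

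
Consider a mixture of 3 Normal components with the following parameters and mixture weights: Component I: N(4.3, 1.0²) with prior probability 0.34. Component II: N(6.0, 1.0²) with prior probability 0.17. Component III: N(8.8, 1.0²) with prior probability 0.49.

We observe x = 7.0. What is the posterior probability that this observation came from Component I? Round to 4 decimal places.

Apply Bayes' rule: the posterior for each component is proportional to its prior times its likelihood at x.
Evaluate each component's likelihood at the observed value:
  p_I = (1/(1.0·√(2π)))·exp(−(7.0−4.3)²/(2·1.0²)) = 0.398942·exp(-3.64500) = 0.0104209
  p_II = (1/(1.0·√(2π)))·exp(−(7.0−6.0)²/(2·1.0²)) = 0.398942·exp(-0.50000) = 0.241971
  p_III = (1/(1.0·√(2π)))·exp(−(7.0−8.8)²/(2·1.0²)) = 0.398942·exp(-1.62000) = 0.0789502
Prior × likelihood for each component:
  π_I·p_I = 0.34 × 0.0104209 = 0.00354312
  π_II·p_II = 0.17 × 0.241971 = 0.041135
  π_III·p_III = 0.49 × 0.0789502 = 0.0386856
Denominator: 0.00354312 + 0.041135 + 0.0386856 = 0.0833637
P(Component I | data) ≈ 0.0425

0.0425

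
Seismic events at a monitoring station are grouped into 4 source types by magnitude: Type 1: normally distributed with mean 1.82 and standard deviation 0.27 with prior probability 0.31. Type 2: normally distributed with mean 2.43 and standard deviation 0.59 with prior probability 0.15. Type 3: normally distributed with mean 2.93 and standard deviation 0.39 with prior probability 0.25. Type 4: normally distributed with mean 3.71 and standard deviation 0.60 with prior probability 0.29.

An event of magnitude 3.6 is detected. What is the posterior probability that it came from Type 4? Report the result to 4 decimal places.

0.7229

P(component k | x) = π_k·f_k(x) / marginal(x), where marginal(x) = Σ_j π_j·f_j(x).
Evaluate each component's likelihood at the observed value:
  f_1 = 5.39303e-10
  f_2 = 0.0946517
  f_3 = 0.233867
  f_4 = 0.653823
Prior × likelihood for each component:
  π_1·f_1 = 0.31 × 5.39303e-10 = 1.67184e-10
  π_2·f_2 = 0.15 × 0.0946517 = 0.0141978
  π_3·f_3 = 0.25 × 0.233867 = 0.0584667
  π_4·f_4 = 0.29 × 0.653823 = 0.189609
Denominator: 1.67184e-10 + 0.0141978 + 0.0584667 + 0.189609 = 0.262273
P(Type 4 | the observation) ≈ 0.7229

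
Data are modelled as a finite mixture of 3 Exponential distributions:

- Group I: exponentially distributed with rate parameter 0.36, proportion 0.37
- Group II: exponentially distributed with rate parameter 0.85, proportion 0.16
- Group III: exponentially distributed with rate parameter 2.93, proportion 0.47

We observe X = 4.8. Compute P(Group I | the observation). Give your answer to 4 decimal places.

0.9114

Posterior ∝ prior × likelihood, so P(k | x) ∝ P(Z=k) f_k(x); normalise over all components.
Evaluate each component's likelihood at the observed value:
  p_I = 0.0639502
  p_II = 0.0143713
  p_III = 2.28534e-06
Weight by the priors:
  P(Z=I)·p_I = 0.37 × 0.0639502 = 0.0236616
  P(Z=II)·p_II = 0.16 × 0.0143713 = 0.00229942
  P(Z=III)·p_III = 0.47 × 2.28534e-06 = 1.07411e-06
Evidence: 0.0236616 + 0.00229942 + 1.07411e-06 = 0.025962
P(Group I | data) = 0.0236616 / 0.025962 ≈ 0.9114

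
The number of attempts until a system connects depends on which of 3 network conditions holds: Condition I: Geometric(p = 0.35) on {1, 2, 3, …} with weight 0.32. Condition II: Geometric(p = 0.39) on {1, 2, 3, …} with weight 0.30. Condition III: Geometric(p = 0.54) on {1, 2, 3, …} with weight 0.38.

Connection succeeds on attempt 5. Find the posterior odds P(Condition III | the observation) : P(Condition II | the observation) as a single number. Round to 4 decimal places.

Posterior odds = (π_i f_i(x)) / (π_j f_j(x)); the normalising sum cancels.
Component likelihoods at x = 5:
  p_I = 0.35·(1−0.35)^4 = 0.35·0.178506 = 0.0624772
  p_II = 0.39·(1−0.39)^4 = 0.39·0.138458 = 0.0539988
  p_III = 0.54·(1−0.54)^4 = 0.54·0.0447746 = 0.0241783
0.00918774 / 0.0161996 ≈ 0.5672

0.5672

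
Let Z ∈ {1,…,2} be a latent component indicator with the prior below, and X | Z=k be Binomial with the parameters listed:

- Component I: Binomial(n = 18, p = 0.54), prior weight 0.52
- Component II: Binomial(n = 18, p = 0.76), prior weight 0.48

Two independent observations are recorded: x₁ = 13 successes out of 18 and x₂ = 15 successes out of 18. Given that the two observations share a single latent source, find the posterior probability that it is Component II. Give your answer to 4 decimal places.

0.9864

The responsibility of component k is π_k f_k(x) divided by Σ_j π_j f_j(x).
Since both observations come from the same component, the likelihood for component k is f_k(x₁)·f_k(x₂).
  f_I = [C(18,13)·0.54^13·0.46^5 = 8568·0.000331985·0.0205963 = 0.0585851] × [0.007689] = 0.000450461
  f_II = [C(18,13)·0.76^13·0.24^5 = 8568·0.0282213·0.000796262 = 0.192536] × [0.183877] = 0.035403
Prior × likelihood for each component:
  π_I·f_I = 0.52 × 0.000450461 = 0.00023424
  π_II·f_II = 0.48 × 0.035403 = 0.0169934
Evidence: 0.00023424 + 0.0169934 = 0.0172277
Responsibility of Component II: 0.0169934 / 0.0172277 ≈ 0.9864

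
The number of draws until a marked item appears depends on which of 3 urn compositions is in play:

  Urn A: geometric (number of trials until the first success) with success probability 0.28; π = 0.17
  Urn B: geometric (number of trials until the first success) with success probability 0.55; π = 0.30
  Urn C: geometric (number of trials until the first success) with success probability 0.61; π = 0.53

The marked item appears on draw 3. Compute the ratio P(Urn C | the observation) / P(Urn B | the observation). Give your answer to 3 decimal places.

1.472

Posterior odds = (π_i f_i(x)) / (π_j f_j(x)); the normalising sum cancels.
Component likelihoods at x = 3:
  p_A = 0.28·(1−0.28)^2 = 0.28·0.5184 = 0.145152
  p_B = 0.55·(1−0.55)^2 = 0.55·0.2025 = 0.111375
  p_C = 0.61·(1−0.61)^2 = 0.61·0.1521 = 0.092781
Posterior odds = (π_C·p_C) / (π_B·p_B) = (0.53·0.092781) / (0.30·0.111375) = 0.0491739 / 0.0334125 ≈ 1.472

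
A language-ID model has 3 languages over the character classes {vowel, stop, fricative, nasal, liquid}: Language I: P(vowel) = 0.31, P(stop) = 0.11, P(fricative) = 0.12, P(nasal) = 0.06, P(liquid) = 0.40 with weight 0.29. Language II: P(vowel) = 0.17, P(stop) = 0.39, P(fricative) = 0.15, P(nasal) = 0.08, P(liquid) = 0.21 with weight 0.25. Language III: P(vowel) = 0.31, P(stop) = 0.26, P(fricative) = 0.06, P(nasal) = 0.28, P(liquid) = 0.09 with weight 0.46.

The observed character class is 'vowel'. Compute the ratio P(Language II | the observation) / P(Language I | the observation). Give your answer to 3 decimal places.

Posterior odds = (π_i f_i(x)) / (π_j f_j(x)); the normalising sum cancels.
Categorical probabilities:
  p_I = 0.31
  p_II = 0.17
  p_III = 0.31
0.0425 / 0.0899 ≈ 0.473

0.473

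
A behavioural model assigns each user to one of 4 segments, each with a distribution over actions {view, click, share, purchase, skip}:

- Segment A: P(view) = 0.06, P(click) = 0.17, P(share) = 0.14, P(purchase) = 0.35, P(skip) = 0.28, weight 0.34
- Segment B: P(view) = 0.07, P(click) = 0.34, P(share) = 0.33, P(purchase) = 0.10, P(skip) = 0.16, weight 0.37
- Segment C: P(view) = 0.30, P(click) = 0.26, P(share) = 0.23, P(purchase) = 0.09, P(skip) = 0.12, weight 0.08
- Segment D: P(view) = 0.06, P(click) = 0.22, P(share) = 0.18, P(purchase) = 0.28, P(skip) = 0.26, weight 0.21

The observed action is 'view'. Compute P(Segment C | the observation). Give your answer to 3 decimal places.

By Bayes' theorem, P(k | x) = w_k f_k(x) / Σ_j w_j f_j(x).
Categorical probabilities:
  p_A = P(view | comp) = 0.06
  p_B = P(view | comp) = 0.07
  p_C = P(view | comp) = 0.30
  p_D = P(view | comp) = 0.06
Multiply by the mixture weights:
  w_A·p_A = 0.34 × 0.06 = 0.0204
  w_B·p_B = 0.37 × 0.07 = 0.0259
  w_C·p_C = 0.08 × 0.3 = 0.024
  w_D·p_D = 0.21 × 0.06 = 0.0126
Marginal: 0.0204 + 0.0259 + 0.024 + 0.0126 = 0.0829
So the posterior for Segment C is 0.024 / 0.0829 ≈ 0.290.

0.290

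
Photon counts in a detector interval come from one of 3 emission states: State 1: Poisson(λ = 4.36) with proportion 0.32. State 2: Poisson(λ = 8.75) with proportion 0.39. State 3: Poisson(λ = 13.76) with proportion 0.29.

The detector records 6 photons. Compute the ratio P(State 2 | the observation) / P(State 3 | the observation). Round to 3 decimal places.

Posterior odds = (π_i f_i(x)) / (π_j f_j(x)); the normalising sum cancels.
Evaluate each component's likelihood at the observed value:
  f_1 = e^(−4.36)·4.36^6/6! = 0.121917
  f_2 = e^(−8.75)·8.75^6/6! = 0.0987732
  f_3 = e^(−13.76)·13.76^6/6! = 0.0099652
0.0385215 / 0.00288991 ≈ 13.330

13.330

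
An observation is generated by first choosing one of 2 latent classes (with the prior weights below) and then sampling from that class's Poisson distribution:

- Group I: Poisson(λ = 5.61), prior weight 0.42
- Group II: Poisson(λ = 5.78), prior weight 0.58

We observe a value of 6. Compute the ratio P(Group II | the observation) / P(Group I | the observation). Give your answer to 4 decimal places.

1.3936

The posterior odds equal the prior odds times the likelihood ratio: (P(Z=i)/P(Z=j))·(f_i(x)/f_j(x)).
Poisson probabilities:
  f_I = e^(−5.61)·5.61^6/6! = 0.158509
  f_II = e^(−5.78)·5.78^6/6! = 0.15996
0.092777 / 0.0665736 ≈ 1.3936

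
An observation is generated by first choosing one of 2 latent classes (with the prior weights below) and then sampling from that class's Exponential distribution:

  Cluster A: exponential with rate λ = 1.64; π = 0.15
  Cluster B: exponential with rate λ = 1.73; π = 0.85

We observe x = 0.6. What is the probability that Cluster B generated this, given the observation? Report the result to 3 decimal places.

0.850

By Bayes' theorem, P(k | x) = π_k f_k(x) / Σ_j π_j f_j(x).
Component likelihoods at x = 0.6:
  p_A = 1.64·e^(−1.64·0.6) = 1.64·e^(−0.9840) = 0.613053
  p_B = 1.73·e^(−1.73·0.6) = 1.73·e^(−1.0380) = 0.612701
Unnormalised posteriors:
  π_A·p_A = 0.15 × 0.613053 = 0.091958
  π_B·p_B = 0.85 × 0.612701 = 0.520796
Marginal: 0.091958 + 0.520796 = 0.612754
P(Cluster B | 0.6) ≈ 0.850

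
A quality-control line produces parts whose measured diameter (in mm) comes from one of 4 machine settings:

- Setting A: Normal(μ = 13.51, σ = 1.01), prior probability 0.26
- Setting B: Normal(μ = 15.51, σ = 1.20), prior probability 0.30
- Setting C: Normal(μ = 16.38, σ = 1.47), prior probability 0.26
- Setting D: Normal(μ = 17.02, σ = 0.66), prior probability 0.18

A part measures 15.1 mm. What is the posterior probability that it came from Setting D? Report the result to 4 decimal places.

0.0091

Posterior ∝ prior × likelihood, so P(k | x) ∝ w_k f_k(x); normalise over all components.
Normal densities:
  f_A = (1/(1.01·√(2π)))·exp(−(15.1−13.51)²/(2·1.01²)) = 0.394992·exp(-1.23914) = 0.114403
  f_B = (1/(1.20·√(2π)))·exp(−(15.1−15.51)²/(2·1.20²)) = 0.332452·exp(-0.05837) = 0.313603
  f_C = (1/(1.47·√(2π)))·exp(−(15.1−16.38)²/(2·1.47²)) = 0.271389·exp(-0.37910) = 0.18576
  f_D = (1/(0.66·√(2π)))·exp(−(15.1−17.02)²/(2·0.66²)) = 0.604458·exp(-4.23140) = 0.00878396
Prior × likelihood for each component:
  w_A·f_A = 0.26 × 0.114403 = 0.0297447
  w_B·f_B = 0.30 × 0.313603 = 0.0940808
  w_C·f_C = 0.26 × 0.18576 = 0.0482975
  w_D·f_D = 0.18 × 0.00878396 = 0.00158111
Normaliser: 0.0297447 + 0.0940808 + 0.0482975 + 0.00158111 = 0.173704
Responsibility of Setting D: 0.00158111 / 0.173704 ≈ 0.0091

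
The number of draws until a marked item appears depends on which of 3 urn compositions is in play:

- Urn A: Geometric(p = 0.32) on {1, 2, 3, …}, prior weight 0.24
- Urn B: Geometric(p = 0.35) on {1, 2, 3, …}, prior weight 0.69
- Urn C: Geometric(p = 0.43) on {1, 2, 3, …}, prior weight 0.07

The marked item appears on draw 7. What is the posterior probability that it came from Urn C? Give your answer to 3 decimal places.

Apply Bayes' rule: the posterior for each component is proportional to its prior times its likelihood at x.
Geometric probabilities:
  L_A = 0.32·(1−0.32)^6 = 0.32·0.0988675 = 0.0316376
  L_B = 0.35·(1−0.35)^6 = 0.35·0.0754189 = 0.0263966
  L_C = 0.43·(1−0.43)^6 = 0.43·0.0342964 = 0.0147475
Unnormalised posteriors:
  π_A·L_A = 0.24 × 0.0316376 = 0.00759302
  π_B·L_B = 0.69 × 0.0263966 = 0.0182137
  π_C·L_C = 0.07 × 0.0147475 = 0.00103232
Denominator: 0.00759302 + 0.0182137 + 0.00103232 = 0.026839
Responsibility of Urn C: 0.00103232 / 0.026839 ≈ 0.038

0.038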